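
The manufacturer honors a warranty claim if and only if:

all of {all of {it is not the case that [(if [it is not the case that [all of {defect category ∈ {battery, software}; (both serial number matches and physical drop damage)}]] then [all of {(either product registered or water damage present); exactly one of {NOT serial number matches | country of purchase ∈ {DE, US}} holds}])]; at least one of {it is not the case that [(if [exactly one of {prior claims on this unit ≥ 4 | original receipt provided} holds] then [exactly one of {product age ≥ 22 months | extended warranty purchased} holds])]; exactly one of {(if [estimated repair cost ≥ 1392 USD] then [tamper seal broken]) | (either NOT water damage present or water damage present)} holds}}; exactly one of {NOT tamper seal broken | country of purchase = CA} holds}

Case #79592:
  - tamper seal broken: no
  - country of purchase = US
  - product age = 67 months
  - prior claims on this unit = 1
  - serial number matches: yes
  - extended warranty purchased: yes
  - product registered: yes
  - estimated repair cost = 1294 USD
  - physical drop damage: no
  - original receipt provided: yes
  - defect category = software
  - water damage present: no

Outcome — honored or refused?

Atomic conditions:
  defect category ∈ {battery, software}: software is in the set → true
  serial number matches: yes → true
  physical drop damage: no → false
  product registered: yes → true
  water damage present: no → false
  NOT serial number matches: yes → false
  country of purchase ∈ {DE, US}: US is in the set → true
  prior claims on this unit ≥ 4: 1 ≥ 4 is false
  original receipt provided: yes → true
  product age ≥ 22 months: 67 ≥ 22 is true
  extended warranty purchased: yes → true
  estimated repair cost ≥ 1392 USD: 1294 ≥ 1392 is false
  tamper seal broken: no → false
  NOT water damage present: no → true
  NOT tamper seal broken: no → true
  country of purchase = CA: US == CA is false
Combine:
[1.1.1.1.1.2] true AND false = false
[1.1.1.1.1] true AND false = false
[1.1.1.1] NOT false = true
[1.1.1.2.1] true OR false = true
[1.1.1.2.2] exactly-one(false, true) = true
[1.1.1.2] true AND true = true
[1.1.1] true → true = true
[1.1] NOT true = false
[1.2.1.1.1] exactly-one(false, true) = true
[1.2.1.1.2] exactly-one(true, true) = false
[1.2.1.1] true → false = false
[1.2.1] NOT false = true
[1.2.2.1] false → false (antecedent false ⇒ implication holds) = true
[1.2.2.2] true OR false = true
[1.2.2] exactly-one(true, true) = false
[1.2] true OR false = true
[1] false AND true = false
[2] exactly-one(true, false) = true
[root] false AND true = false
Overall: false → refused

Refused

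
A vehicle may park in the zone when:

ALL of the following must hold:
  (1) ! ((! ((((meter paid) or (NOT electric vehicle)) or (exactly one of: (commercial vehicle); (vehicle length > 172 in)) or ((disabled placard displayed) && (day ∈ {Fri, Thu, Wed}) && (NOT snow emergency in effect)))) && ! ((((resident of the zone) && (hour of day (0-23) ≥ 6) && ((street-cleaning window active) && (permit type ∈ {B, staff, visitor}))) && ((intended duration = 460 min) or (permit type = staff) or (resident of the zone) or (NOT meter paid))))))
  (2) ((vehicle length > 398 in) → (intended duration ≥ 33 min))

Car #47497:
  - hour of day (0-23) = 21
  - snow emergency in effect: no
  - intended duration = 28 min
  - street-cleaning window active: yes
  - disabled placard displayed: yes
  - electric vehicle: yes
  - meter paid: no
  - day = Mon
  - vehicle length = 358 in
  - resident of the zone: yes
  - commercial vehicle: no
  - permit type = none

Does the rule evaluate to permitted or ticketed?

Atomic conditions:
  meter paid: no → false
  NOT electric vehicle: yes → false
  commercial vehicle: no → false
  vehicle length > 172 in: 358 > 172 is true
  disabled placard displayed: yes → true
  day ∈ {Fri, Thu, Wed}: Mon is not in the set → false
  NOT snow emergency in effect: no → true
  resident of the zone: yes → true
  hour of day (0-23) ≥ 6: 21 ≥ 6 is true
  street-cleaning window active: yes → true
  permit type ∈ {B, staff, visitor}: none is not in the set → false
  intended duration = 460 min: 28 == 460 is false
  permit type = staff: none == staff is false
  NOT meter paid: no → true
  vehicle length > 398 in: 358 > 398 is false
  intended duration ≥ 33 min: 28 ≥ 33 is false
Combine:
[1.1.1.1.1] false OR false = false
[1.1.1.1.2] exactly-one(false, true) = true
[1.1.1.1.3] true AND false AND true = false
[1.1.1.1] false OR true OR false = true
[1.1.1] NOT true = false
[1.1.2.1.1.3] true AND false = false
[1.1.2.1.1] true AND true AND false = false
[1.1.2.1.2] false OR false OR true OR true = true
[1.1.2.1] false AND true = false
[1.1.2] NOT false = true
[1.1] false AND true = false
[1] NOT false = true
[2] false → false (antecedent false ⇒ implication holds) = true
[root] true AND true = true
Overall: true → permitted

Permitted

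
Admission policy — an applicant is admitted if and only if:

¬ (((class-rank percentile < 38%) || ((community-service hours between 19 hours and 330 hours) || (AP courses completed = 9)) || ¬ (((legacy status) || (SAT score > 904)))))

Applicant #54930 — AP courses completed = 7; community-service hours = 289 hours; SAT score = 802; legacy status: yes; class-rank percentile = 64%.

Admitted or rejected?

Rejected

Atomic conditions:
  class-rank percentile < 38%: 64 < 38 is false
  community-service hours between 19 hours and 330 hours: 289 in [19, 330] is true
  AP courses completed = 9: 7 == 9 is false
  legacy status: yes → true
  SAT score > 904: 802 > 904 is false
Combine:
[1.2] true OR false = true
[1.3.1] true OR false = true
[1.3] NOT true = false
[1] false OR true OR false = true
[root] NOT true = false
Overall: false → rejected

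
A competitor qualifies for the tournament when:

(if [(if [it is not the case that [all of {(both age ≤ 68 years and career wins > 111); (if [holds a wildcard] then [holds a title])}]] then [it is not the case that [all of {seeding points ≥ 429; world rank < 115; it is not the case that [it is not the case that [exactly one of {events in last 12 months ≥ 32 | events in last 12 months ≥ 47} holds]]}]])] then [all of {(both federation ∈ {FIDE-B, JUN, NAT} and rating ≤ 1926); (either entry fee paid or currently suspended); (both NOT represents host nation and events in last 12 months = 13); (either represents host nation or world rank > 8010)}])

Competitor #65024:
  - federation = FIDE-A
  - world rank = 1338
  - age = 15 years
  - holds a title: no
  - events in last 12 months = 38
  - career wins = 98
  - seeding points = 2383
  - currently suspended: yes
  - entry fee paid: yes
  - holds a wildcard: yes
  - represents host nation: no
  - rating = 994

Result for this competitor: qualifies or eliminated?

Atomic conditions:
  age ≤ 68 years: 15 ≤ 68 is true
  career wins > 111: 98 > 111 is false
  holds a wildcard: yes → true
  holds a title: no → false
  seeding points ≥ 429: 2383 ≥ 429 is true
  world rank < 115: 1338 < 115 is false
  events in last 12 months ≥ 32: 38 ≥ 32 is true
  events in last 12 months ≥ 47: 38 ≥ 47 is false
  federation ∈ {FIDE-B, JUN, NAT}: FIDE-A is not in the set → false
  rating ≤ 1926: 994 ≤ 1926 is true
  entry fee paid: yes → true
  currently suspended: yes → true
  NOT represents host nation: no → true
  events in last 12 months = 13: 38 == 13 is false
  represents host nation: no → false
  world rank > 8010: 1338 > 8010 is false
Combine:
[1.1.1.1] true AND false = false
[1.1.1.2] true → false = false
[1.1.1] false AND false = false
[1.1] NOT false = true
[1.2.1.3.1.1] exactly-one(true, false) = true
[1.2.1.3.1] NOT true = false
[1.2.1.3] NOT false = true
[1.2.1] true AND false AND true = false
[1.2] NOT false = true
[1] true → true = true
[2.1] false AND true = false
[2.2] true OR true = true
[2.3] true AND false = false
[2.4] false OR false = false
[2] false AND true AND false AND false = false
[root] true → false = false
Overall: false → eliminated

Eliminated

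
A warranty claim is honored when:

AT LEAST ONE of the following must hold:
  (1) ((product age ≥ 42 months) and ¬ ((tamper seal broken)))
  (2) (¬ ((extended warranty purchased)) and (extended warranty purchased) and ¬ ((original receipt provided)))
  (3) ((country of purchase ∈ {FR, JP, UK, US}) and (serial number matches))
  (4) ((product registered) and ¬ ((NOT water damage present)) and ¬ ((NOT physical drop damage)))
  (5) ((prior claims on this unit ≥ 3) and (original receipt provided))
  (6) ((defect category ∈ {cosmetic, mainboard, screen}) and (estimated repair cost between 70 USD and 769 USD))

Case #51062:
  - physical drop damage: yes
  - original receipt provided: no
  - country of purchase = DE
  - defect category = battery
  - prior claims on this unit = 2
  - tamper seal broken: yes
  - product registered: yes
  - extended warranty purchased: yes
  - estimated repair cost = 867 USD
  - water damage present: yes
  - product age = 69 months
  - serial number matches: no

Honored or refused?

Atomic conditions:
  product age ≥ 42 months: 69 ≥ 42 is true
  tamper seal broken: yes → true
  extended warranty purchased: yes → true
  original receipt provided: no → false
  country of purchase ∈ {FR, JP, UK, US}: DE is not in the set → false
  serial number matches: no → false
  product registered: yes → true
  NOT water damage present: yes → false
  NOT physical drop damage: yes → false
  prior claims on this unit ≥ 3: 2 ≥ 3 is false
  defect category ∈ {cosmetic, mainboard, screen}: battery is not in the set → false
  estimated repair cost between 70 USD and 769 USD: 867 in [70, 769] is false
Combine:
[1.2] NOT true = false
[1] true AND false = false
[2.1] NOT true = false
[2.3] NOT false = true
[2] false AND true AND true = false
[3] false AND false = false
[4.2] NOT false = true
[4.3] NOT false = true
[4] true AND true AND true = true
[5] false AND false = false
[6] false AND false = false
[root] false OR false OR false OR true OR false OR false = true
Overall: true → honored

Honored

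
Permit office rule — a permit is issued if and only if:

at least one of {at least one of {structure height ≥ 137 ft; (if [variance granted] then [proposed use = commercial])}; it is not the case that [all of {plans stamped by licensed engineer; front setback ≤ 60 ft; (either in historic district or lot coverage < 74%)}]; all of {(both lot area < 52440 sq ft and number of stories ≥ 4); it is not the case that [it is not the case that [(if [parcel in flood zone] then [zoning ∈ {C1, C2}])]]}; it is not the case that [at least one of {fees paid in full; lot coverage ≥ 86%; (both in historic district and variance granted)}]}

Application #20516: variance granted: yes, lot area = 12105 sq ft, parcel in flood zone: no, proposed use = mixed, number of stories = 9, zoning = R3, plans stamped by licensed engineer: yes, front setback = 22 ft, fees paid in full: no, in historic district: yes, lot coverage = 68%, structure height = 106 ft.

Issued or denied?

Atomic conditions:
  structure height ≥ 137 ft: 106 ≥ 137 is false
  variance granted: yes → true
  proposed use = commercial: mixed == commercial is false
  plans stamped by licensed engineer: yes → true
  front setback ≤ 60 ft: 22 ≤ 60 is true
  in historic district: yes → true
  lot coverage < 74%: 68 < 74 is true
  lot area < 52440 sq ft: 12105 < 52440 is true
  number of stories ≥ 4: 9 ≥ 4 is true
  parcel in flood zone: no → false
  zoning ∈ {C1, C2}: R3 is not in the set → false
  fees paid in full: no → false
  lot coverage ≥ 86%: 68 ≥ 86 is false
Combine:
[1.2] true → false = false
[1] false OR false = false
[2.1.3] true OR true = true
[2.1] true AND true AND true = true
[2] NOT true = false
[3.1] true AND true = true
[3.2.1.1] false → false (antecedent false ⇒ implication holds) = true
[3.2.1] NOT true = false
[3.2] NOT false = true
[3] true AND true = true
[4.1.3] true AND true = true
[4.1] false OR false OR true = true
[4] NOT true = false
[root] false OR false OR true OR false = true
Overall: true → issued

Issued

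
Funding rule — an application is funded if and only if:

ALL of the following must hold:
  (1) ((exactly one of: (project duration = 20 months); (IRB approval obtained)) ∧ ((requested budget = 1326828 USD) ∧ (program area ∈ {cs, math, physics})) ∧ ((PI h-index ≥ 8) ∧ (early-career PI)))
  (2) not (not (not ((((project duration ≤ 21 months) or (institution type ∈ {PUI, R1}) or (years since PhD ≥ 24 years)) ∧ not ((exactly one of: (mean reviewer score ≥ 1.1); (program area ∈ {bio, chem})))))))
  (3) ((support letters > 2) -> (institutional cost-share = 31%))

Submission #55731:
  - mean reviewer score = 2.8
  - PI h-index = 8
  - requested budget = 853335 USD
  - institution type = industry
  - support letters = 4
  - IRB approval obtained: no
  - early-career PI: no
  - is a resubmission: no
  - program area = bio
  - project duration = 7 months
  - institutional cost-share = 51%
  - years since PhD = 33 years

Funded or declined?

Atomic conditions:
  project duration = 20 months: 7 == 20 is false
  IRB approval obtained: no → false
  requested budget = 1326828 USD: 853335 == 1326828 is false
  program area ∈ {cs, math, physics}: bio is not in the set → false
  PI h-index ≥ 8: 8 ≥ 8 is true
  early-career PI: no → false
  project duration ≤ 21 months: 7 ≤ 21 is true
  institution type ∈ {PUI, R1}: industry is not in the set → false
  years since PhD ≥ 24 years: 33 ≥ 24 is true
  mean reviewer score ≥ 1.1: 2.8 ≥ 1.1 is true
  program area ∈ {bio, chem}: bio is in the set → true
  support letters > 2: 4 > 2 is true
  institutional cost-share = 31%: 51 == 31 is false
Combine:
[1.1] exactly-one(false, false) = false
[1.2] false AND false = false
[1.3] true AND false = false
[1] false AND false AND false = false
[2.1.1.1.1] true OR false OR true = true
[2.1.1.1.2.1] exactly-one(true, true) = false
[2.1.1.1.2] NOT false = true
[2.1.1.1] true AND true = true
[2.1.1] NOT true = false
[2.1] NOT false = true
[2] NOT true = false
[3] true → false = false
[root] false AND false AND false = false
Overall: false → declined

Declined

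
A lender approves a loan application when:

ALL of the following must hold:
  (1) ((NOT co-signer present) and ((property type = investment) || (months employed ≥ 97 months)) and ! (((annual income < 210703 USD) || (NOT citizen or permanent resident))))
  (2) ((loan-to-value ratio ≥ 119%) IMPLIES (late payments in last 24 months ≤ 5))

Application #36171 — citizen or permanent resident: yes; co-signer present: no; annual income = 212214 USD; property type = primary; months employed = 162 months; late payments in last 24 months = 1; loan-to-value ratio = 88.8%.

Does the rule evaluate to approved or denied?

Atomic conditions:
  NOT co-signer present: no → true
  property type = investment: primary == investment is false
  months employed ≥ 97 months: 162 ≥ 97 is true
  annual income < 210703 USD: 212214 < 210703 is false
  NOT citizen or permanent resident: yes → false
  loan-to-value ratio ≥ 119%: 88.8 ≥ 119 is false
  late payments in last 24 months ≤ 5: 1 ≤ 5 is true
Combine:
[1.2] false OR true = true
[1.3.1] false OR false = false
[1.3] NOT false = true
[1] true AND true AND true = true
[2] false → true (antecedent false ⇒ implication holds) = true
[root] true AND true = true
Overall: true → approved

Approved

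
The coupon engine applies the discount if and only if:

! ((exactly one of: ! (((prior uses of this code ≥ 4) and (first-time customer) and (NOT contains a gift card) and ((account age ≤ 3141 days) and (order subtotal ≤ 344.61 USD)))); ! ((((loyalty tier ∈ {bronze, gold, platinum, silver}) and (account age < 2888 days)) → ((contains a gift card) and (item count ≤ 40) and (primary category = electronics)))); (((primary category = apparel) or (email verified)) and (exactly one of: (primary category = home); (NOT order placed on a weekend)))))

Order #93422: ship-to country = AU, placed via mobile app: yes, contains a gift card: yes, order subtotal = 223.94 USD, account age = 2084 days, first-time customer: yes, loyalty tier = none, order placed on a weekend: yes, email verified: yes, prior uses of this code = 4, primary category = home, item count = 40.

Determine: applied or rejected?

Atomic conditions:
  prior uses of this code ≥ 4: 4 ≥ 4 is true
  first-time customer: yes → true
  NOT contains a gift card: yes → false
  account age ≤ 3141 days: 2084 ≤ 3141 is true
  order subtotal ≤ 344.61 USD: 223.94 ≤ 344.61 is true
  loyalty tier ∈ {bronze, gold, platinum, silver}: none is not in the set → false
  account age < 2888 days: 2084 < 2888 is true
  contains a gift card: yes → true
  item count ≤ 40: 40 ≤ 40 is true
  primary category = electronics: home == electronics is false
  primary category = apparel: home == apparel is false
  email verified: yes → true
  primary category = home: home == home is true
  NOT order placed on a weekend: yes → false
Combine:
[1.1.1.4] true AND true = true
[1.1.1] true AND true AND false AND true = false
[1.1] NOT false = true
[1.2.1.1] false AND true = false
[1.2.1.2] true AND true AND false = false
[1.2.1] false → false (antecedent false ⇒ implication holds) = true
[1.2] NOT true = false
[1.3.1] false OR true = true
[1.3.2] exactly-one(true, false) = true
[1.3] true AND true = true
[1] exactly-one(true, false, true) = false
[root] NOT false = true
Overall: true → applied

Applied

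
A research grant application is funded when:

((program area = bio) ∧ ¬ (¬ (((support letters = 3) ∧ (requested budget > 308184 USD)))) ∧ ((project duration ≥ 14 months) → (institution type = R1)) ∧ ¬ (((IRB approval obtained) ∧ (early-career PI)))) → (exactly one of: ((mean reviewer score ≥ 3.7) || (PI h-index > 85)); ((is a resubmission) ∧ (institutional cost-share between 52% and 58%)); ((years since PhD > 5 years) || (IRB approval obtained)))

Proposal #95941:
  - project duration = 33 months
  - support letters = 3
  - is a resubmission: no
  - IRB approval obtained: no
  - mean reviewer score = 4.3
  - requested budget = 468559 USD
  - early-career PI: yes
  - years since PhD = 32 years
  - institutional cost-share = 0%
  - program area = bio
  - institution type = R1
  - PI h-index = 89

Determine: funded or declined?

Declined

Atomic conditions:
  program area = bio: bio == bio is true
  support letters = 3: 3 == 3 is true
  requested budget > 308184 USD: 468559 > 308184 is true
  project duration ≥ 14 months: 33 ≥ 14 is true
  institution type = R1: R1 == R1 is true
  IRB approval obtained: no → false
  early-career PI: yes → true
  mean reviewer score ≥ 3.7: 4.3 ≥ 3.7 is true
  PI h-index > 85: 89 > 85 is true
  is a resubmission: no → false
  institutional cost-share between 52% and 58%: 0 in [52, 58] is false
  years since PhD > 5 years: 32 > 5 is true
Combine:
[1.2.1.1] true AND true = true
[1.2.1] NOT true = false
[1.2] NOT false = true
[1.3] true → true = true
[1.4.1] false AND true = false
[1.4] NOT false = true
[1] true AND true AND true AND true = true
[2.1] true OR true = true
[2.2] false AND false = false
[2.3] true OR false = true
[2] exactly-one(true, false, true) = false
[root] true → false = false
Overall: false → declined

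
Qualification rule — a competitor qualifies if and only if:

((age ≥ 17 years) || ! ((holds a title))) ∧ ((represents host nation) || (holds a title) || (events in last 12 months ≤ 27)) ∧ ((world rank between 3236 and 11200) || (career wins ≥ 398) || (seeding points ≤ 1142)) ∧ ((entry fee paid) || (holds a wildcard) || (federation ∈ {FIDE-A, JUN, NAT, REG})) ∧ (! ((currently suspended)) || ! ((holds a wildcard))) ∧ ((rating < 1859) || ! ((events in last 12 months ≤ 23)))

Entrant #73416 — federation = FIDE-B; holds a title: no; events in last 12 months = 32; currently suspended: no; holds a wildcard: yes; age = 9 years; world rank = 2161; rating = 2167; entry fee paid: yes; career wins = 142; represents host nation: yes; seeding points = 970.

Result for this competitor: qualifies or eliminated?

Qualifies

Atomic conditions:
  age ≥ 17 years: 9 ≥ 17 is false
  holds a title: no → false
  represents host nation: yes → true
  events in last 12 months ≤ 27: 32 ≤ 27 is false
  world rank between 3236 and 11200: 2161 in [3236, 11200] is false
  career wins ≥ 398: 142 ≥ 398 is false
  seeding points ≤ 1142: 970 ≤ 1142 is true
  entry fee paid: yes → true
  holds a wildcard: yes → true
  federation ∈ {FIDE-A, JUN, NAT, REG}: FIDE-B is not in the set → false
  currently suspended: no → false
  rating < 1859: 2167 < 1859 is false
  events in last 12 months ≤ 23: 32 ≤ 23 is false
Combine:
[1.2] NOT false = true
[1] false OR true = true
[2] true OR false OR false = true
[3] false OR false OR true = true
[4] true OR true OR false = true
[5.1] NOT false = true
[5.2] NOT true = false
[5] true OR false = true
[6.2] NOT false = true
[6] false OR true = true
[root] true AND true AND true AND true AND true AND true = true
Overall: true → qualifies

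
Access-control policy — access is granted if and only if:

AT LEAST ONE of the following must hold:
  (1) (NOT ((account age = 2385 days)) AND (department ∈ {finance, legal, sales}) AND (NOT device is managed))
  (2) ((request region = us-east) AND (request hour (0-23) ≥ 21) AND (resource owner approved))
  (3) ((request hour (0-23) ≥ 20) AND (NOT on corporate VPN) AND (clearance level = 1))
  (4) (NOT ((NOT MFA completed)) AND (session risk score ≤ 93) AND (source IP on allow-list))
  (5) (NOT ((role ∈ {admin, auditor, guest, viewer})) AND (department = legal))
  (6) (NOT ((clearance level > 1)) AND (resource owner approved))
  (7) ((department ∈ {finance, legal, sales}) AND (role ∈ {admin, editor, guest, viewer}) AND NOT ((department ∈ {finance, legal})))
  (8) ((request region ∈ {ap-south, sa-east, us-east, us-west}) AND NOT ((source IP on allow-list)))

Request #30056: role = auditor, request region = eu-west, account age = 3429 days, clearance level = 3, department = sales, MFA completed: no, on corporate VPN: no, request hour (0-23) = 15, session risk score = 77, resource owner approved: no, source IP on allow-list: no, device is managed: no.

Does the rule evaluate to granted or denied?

Atomic conditions:
  account age = 2385 days: 3429 == 2385 is false
  department ∈ {finance, legal, sales}: sales is in the set → true
  NOT device is managed: no → true
  request region = us-east: eu-west == us-east is false
  request hour (0-23) ≥ 21: 15 ≥ 21 is false
  resource owner approved: no → false
  request hour (0-23) ≥ 20: 15 ≥ 20 is false
  NOT on corporate VPN: no → true
  clearance level = 1: 3 == 1 is false
  NOT MFA completed: no → true
  session risk score ≤ 93: 77 ≤ 93 is true
  source IP on allow-list: no → false
  role ∈ {admin, auditor, guest, viewer}: auditor is in the set → true
  department = legal: sales == legal is false
  clearance level > 1: 3 > 1 is true
  role ∈ {admin, editor, guest, viewer}: auditor is not in the set → false
  department ∈ {finance, legal}: sales is not in the set → false
  request region ∈ {ap-south, sa-east, us-east, us-west}: eu-west is not in the set → false
Combine:
[1.1] NOT false = true
[1] true AND true AND true = true
[2] false AND false AND false = false
[3] false AND true AND false = false
[4.1] NOT true = false
[4] false AND true AND false = false
[5.1] NOT true = false
[5] false AND false = false
[6.1] NOT true = false
[6] false AND false = false
[7.3] NOT false = true
[7] true AND false AND true = false
[8.2] NOT false = true
[8] false AND true = false
[root] true OR false OR false OR false OR false OR false OR false OR false = true
Overall: true → granted

Granted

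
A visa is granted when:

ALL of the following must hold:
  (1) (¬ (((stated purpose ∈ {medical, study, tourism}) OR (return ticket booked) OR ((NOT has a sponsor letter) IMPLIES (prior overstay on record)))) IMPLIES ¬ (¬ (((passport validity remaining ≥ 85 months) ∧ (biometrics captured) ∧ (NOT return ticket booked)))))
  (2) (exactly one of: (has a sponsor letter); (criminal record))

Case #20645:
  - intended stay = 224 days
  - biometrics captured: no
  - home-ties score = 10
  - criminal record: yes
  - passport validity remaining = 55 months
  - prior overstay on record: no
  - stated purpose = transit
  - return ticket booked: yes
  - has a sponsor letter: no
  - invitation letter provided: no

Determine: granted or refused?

Granted

Atomic conditions:
  stated purpose ∈ {medical, study, tourism}: transit is not in the set → false
  return ticket booked: yes → true
  NOT has a sponsor letter: no → true
  prior overstay on record: no → false
  passport validity remaining ≥ 85 months: 55 ≥ 85 is false
  biometrics captured: no → false
  NOT return ticket booked: yes → false
  has a sponsor letter: no → false
  criminal record: yes → true
Combine:
[1.1.1.3] true → false = false
[1.1.1] false OR true OR false = true
[1.1] NOT true = false
[1.2.1.1] false AND false AND false = false
[1.2.1] NOT false = true
[1.2] NOT true = false
[1] false → false (antecedent false ⇒ implication holds) = true
[2] exactly-one(false, true) = true
[root] true AND true = true
Overall: true → granted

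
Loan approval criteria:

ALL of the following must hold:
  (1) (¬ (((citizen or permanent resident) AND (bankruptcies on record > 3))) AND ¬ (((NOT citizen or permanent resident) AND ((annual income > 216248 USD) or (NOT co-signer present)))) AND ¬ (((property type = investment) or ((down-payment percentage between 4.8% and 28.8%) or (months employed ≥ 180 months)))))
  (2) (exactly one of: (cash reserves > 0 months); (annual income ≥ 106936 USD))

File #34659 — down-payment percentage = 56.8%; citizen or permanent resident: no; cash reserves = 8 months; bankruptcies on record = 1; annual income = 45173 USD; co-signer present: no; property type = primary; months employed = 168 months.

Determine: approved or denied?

Atomic conditions:
  citizen or permanent resident: no → false
  bankruptcies on record > 3: 1 > 3 is false
  NOT citizen or permanent resident: no → true
  annual income > 216248 USD: 45173 > 216248 is false
  NOT co-signer present: no → true
  property type = investment: primary == investment is false
  down-payment percentage between 4.8% and 28.8%: 56.8 in [4.8, 28.8] is false
  months employed ≥ 180 months: 168 ≥ 180 is false
  cash reserves > 0 months: 8 > 0 is true
  annual income ≥ 106936 USD: 45173 ≥ 106936 is false
Combine:
[1.1.1] false AND false = false
[1.1] NOT false = true
[1.2.1.2] false OR true = true
[1.2.1] true AND true = true
[1.2] NOT true = false
[1.3.1.2] false OR false = false
[1.3.1] false OR false = false
[1.3] NOT false = true
[1] true AND false AND true = false
[2] exactly-one(true, false) = true
[root] false AND true = false
Overall: false → denied

Denied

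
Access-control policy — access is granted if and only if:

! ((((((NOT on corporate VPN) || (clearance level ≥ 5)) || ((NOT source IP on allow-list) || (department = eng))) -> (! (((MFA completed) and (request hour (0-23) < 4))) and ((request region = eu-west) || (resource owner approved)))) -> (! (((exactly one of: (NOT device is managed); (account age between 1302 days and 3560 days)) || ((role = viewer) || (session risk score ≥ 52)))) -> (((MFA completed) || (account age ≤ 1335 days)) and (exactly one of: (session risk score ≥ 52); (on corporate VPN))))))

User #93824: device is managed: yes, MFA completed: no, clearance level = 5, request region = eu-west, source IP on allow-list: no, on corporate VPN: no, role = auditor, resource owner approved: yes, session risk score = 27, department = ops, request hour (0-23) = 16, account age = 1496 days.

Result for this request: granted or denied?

Atomic conditions:
  NOT on corporate VPN: no → true
  clearance level ≥ 5: 5 ≥ 5 is true
  NOT source IP on allow-list: no → true
  department = eng: ops == eng is false
  MFA completed: no → false
  request hour (0-23) < 4: 16 < 4 is false
  request region = eu-west: eu-west == eu-west is true
  resource owner approved: yes → true
  NOT device is managed: yes → false
  account age between 1302 days and 3560 days: 1496 in [1302, 3560] is true
  role = viewer: auditor == viewer is false
  session risk score ≥ 52: 27 ≥ 52 is false
  account age ≤ 1335 days: 1496 ≤ 1335 is false
  on corporate VPN: no → false
Combine:
[1.1.1.1] true OR true = true
[1.1.1.2] true OR false = true
[1.1.1] true OR true = true
[1.1.2.1.1] false AND false = false
[1.1.2.1] NOT false = true
[1.1.2.2] true OR true = true
[1.1.2] true AND true = true
[1.1] true → true = true
[1.2.1.1.1] exactly-one(false, true) = true
[1.2.1.1.2] false OR false = false
[1.2.1.1] true OR false = true
[1.2.1] NOT true = false
[1.2.2.1] false OR false = false
[1.2.2.2] exactly-one(false, false) = false
[1.2.2] false AND false = false
[1.2] false → false (antecedent false ⇒ implication holds) = true
[1] true → true = true
[root] NOT true = false
Overall: false → denied

Denied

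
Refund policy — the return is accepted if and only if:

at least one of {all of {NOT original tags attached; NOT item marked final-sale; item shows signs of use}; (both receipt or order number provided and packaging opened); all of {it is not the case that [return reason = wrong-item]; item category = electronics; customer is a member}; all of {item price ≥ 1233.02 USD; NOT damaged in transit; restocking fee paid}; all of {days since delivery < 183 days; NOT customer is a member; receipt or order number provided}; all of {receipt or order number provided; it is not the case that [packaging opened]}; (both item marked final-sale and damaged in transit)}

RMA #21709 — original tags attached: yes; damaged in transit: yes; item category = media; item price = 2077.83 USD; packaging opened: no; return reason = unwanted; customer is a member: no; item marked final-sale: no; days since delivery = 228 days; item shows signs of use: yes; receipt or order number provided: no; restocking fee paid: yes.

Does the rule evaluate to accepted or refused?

Atomic conditions:
  NOT original tags attached: yes → false
  NOT item marked final-sale: no → true
  item shows signs of use: yes → true
  receipt or order number provided: no → false
  packaging opened: no → false
  return reason = wrong-item: unwanted == wrong-item is false
  item category = electronics: media == electronics is false
  customer is a member: no → false
  item price ≥ 1233.02 USD: 2077.83 ≥ 1233.02 is true
  NOT damaged in transit: yes → false
  restocking fee paid: yes → true
  days since delivery < 183 days: 228 < 183 is false
  NOT customer is a member: no → true
  item marked final-sale: no → false
  damaged in transit: yes → true
Combine:
[1] false AND true AND true = false
[2] false AND false = false
[3.1] NOT false = true
[3] true AND false AND false = false
[4] true AND false AND true = false
[5] false AND true AND false = false
[6.2] NOT false = true
[6] false AND true = false
[7] false AND true = false
[root] false OR false OR false OR false OR false OR false OR false = false
Overall: false → refused

Refused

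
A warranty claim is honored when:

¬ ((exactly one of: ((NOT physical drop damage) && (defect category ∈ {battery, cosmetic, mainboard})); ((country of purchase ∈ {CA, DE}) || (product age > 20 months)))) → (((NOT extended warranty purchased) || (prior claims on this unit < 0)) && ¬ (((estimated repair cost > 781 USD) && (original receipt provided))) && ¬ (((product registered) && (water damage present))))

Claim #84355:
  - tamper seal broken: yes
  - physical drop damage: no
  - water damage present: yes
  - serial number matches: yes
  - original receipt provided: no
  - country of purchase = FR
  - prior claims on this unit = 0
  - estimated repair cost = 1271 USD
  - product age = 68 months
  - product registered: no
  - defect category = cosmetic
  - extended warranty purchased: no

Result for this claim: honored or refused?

Atomic conditions:
  NOT physical drop damage: no → true
  defect category ∈ {battery, cosmetic, mainboard}: cosmetic is in the set → true
  country of purchase ∈ {CA, DE}: FR is not in the set → false
  product age > 20 months: 68 > 20 is true
  NOT extended warranty purchased: no → true
  prior claims on this unit < 0: 0 < 0 is false
  estimated repair cost > 781 USD: 1271 > 781 is true
  original receipt provided: no → false
  product registered: no → false
  water damage present: yes → true
Combine:
[1.1.1] true AND true = true
[1.1.2] false OR true = true
[1.1] exactly-one(true, true) = false
[1] NOT false = true
[2.1] true OR false = true
[2.2.1] true AND false = false
[2.2] NOT false = true
[2.3.1] false AND true = false
[2.3] NOT false = true
[2] true AND true AND true = true
[root] true → true = true
Overall: true → honored

Honored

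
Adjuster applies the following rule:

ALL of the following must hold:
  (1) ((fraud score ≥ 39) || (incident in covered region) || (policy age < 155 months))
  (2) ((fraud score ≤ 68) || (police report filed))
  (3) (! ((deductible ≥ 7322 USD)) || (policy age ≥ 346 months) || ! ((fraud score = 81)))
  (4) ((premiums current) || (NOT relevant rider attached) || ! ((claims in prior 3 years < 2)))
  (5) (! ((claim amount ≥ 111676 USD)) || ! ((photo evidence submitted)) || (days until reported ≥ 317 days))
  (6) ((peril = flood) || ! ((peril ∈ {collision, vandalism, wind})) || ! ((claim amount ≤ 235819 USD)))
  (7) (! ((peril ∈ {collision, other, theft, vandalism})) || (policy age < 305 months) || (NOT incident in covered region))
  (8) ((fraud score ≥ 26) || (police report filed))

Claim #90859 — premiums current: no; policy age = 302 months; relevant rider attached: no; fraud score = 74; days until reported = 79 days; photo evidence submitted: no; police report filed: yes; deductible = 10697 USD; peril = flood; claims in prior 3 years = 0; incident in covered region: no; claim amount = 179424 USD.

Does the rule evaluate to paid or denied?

Atomic conditions:
  fraud score ≥ 39: 74 ≥ 39 is true
  incident in covered region: no → false
  policy age < 155 months: 302 < 155 is false
  fraud score ≤ 68: 74 ≤ 68 is false
  police report filed: yes → true
  deductible ≥ 7322 USD: 10697 ≥ 7322 is true
  policy age ≥ 346 months: 302 ≥ 346 is false
  fraud score = 81: 74 == 81 is false
  premiums current: no → false
  NOT relevant rider attached: no → true
  claims in prior 3 years < 2: 0 < 2 is true
  claim amount ≥ 111676 USD: 179424 ≥ 111676 is true
  photo evidence submitted: no → false
  days until reported ≥ 317 days: 79 ≥ 317 is false
  peril = flood: flood == flood is true
  peril ∈ {collision, vandalism, wind}: flood is not in the set → false
  claim amount ≤ 235819 USD: 179424 ≤ 235819 is true
  peril ∈ {collision, other, theft, vandalism}: flood is not in the set → false
  policy age < 305 months: 302 < 305 is true
  NOT incident in covered region: no → true
  fraud score ≥ 26: 74 ≥ 26 is true
Combine:
[1] true OR false OR false = true
[2] false OR true = true
[3.1] NOT true = false
[3.3] NOT false = true
[3] false OR false OR true = true
[4.3] NOT true = false
[4] false OR true OR false = true
[5.1] NOT true = false
[5.2] NOT false = true
[5] false OR true OR false = true
[6.2] NOT false = true
[6.3] NOT true = false
[6] true OR true OR false = true
[7.1] NOT false = true
[7] true OR true OR true = true
[8] true OR true = true
[root] true AND true AND true AND true AND true AND true AND true AND true = true
Overall: true → paid

Paid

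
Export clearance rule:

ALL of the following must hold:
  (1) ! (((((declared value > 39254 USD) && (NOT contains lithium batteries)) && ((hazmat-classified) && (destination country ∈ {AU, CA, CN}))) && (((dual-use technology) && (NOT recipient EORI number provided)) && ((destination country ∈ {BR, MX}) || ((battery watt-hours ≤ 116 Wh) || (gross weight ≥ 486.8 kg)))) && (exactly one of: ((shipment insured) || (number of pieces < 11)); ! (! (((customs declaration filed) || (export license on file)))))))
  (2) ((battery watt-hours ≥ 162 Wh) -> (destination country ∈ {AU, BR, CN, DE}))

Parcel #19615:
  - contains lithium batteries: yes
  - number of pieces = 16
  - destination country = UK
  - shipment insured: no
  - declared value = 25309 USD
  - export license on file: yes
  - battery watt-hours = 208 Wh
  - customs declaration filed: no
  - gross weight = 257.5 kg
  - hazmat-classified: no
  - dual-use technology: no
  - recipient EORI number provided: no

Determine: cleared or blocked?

Atomic conditions:
  declared value > 39254 USD: 25309 > 39254 is false
  NOT contains lithium batteries: yes → false
  hazmat-classified: no → false
  destination country ∈ {AU, CA, CN}: UK is not in the set → false
  dual-use technology: no → false
  NOT recipient EORI number provided: no → true
  destination country ∈ {BR, MX}: UK is not in the set → false
  battery watt-hours ≤ 116 Wh: 208 ≤ 116 is false
  gross weight ≥ 486.8 kg: 257.5 ≥ 486.8 is false
  shipment insured: no → false
  number of pieces < 11: 16 < 11 is false
  customs declaration filed: no → false
  export license on file: yes → true
  battery watt-hours ≥ 162 Wh: 208 ≥ 162 is true
  destination country ∈ {AU, BR, CN, DE}: UK is not in the set → false
Combine:
[1.1.1.1] false AND false = false
[1.1.1.2] false AND false = false
[1.1.1] false AND false = false
[1.1.2.1] false AND true = false
[1.1.2.2.2] false OR false = false
[1.1.2.2] false OR false = false
[1.1.2] false AND false = false
[1.1.3.1] false OR false = false
[1.1.3.2.1.1] false OR true = true
[1.1.3.2.1] NOT true = false
[1.1.3.2] NOT false = true
[1.1.3] exactly-one(false, true) = true
[1.1] false AND false AND true = false
[1] NOT false = true
[2] true → false = false
[root] true AND false = false
Overall: false → blocked

Blocked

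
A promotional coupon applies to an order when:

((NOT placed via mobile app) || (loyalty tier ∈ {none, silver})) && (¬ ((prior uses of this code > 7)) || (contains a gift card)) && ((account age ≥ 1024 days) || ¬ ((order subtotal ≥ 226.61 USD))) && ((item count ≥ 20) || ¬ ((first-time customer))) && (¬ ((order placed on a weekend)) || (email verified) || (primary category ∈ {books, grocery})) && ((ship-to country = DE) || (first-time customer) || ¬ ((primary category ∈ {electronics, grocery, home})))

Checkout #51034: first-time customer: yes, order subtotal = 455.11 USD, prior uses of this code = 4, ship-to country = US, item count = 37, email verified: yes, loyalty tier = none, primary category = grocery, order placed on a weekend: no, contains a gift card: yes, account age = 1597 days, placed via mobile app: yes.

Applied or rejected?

Atomic conditions:
  NOT placed via mobile app: yes → false
  loyalty tier ∈ {none, silver}: none is in the set → true
  prior uses of this code > 7: 4 > 7 is false
  contains a gift card: yes → true
  account age ≥ 1024 days: 1597 ≥ 1024 is true
  order subtotal ≥ 226.61 USD: 455.11 ≥ 226.61 is true
  item count ≥ 20: 37 ≥ 20 is true
  first-time customer: yes → true
  order placed on a weekend: no → false
  email verified: yes → true
  primary category ∈ {books, grocery}: grocery is in the set → true
  ship-to country = DE: US == DE is false
  primary category ∈ {electronics, grocery, home}: grocery is in the set → true
Combine:
[1] false OR true = true
[2.1] NOT false = true
[2] true OR true = true
[3.2] NOT true = false
[3] true OR false = true
[4.2] NOT true = false
[4] true OR false = true
[5.1] NOT false = true
[5] true OR true OR true = true
[6.3] NOT true = false
[6] false OR true OR false = true
[root] true AND true AND true AND true AND true AND true = true
Overall: true → applied

Applied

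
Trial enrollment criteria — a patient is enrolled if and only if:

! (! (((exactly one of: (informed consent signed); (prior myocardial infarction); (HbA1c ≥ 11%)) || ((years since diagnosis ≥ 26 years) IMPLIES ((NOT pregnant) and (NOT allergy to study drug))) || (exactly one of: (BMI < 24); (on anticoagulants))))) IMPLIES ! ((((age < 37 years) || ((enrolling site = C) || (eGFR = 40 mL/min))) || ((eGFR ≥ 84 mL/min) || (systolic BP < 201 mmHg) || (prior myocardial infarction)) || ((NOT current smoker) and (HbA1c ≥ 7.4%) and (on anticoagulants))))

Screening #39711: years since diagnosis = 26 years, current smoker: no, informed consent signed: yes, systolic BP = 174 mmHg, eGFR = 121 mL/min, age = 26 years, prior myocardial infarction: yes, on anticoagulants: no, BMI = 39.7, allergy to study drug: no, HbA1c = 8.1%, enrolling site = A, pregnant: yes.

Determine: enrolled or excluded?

Enrolled

Atomic conditions:
  informed consent signed: yes → true
  prior myocardial infarction: yes → true
  HbA1c ≥ 11%: 8.1 ≥ 11 is false
  years since diagnosis ≥ 26 years: 26 ≥ 26 is true
  NOT pregnant: yes → false
  NOT allergy to study drug: no → true
  BMI < 24: 39.7 < 24 is false
  on anticoagulants: no → false
  age < 37 years: 26 < 37 is true
  enrolling site = C: A == C is false
  eGFR = 40 mL/min: 121 == 40 is false
  eGFR ≥ 84 mL/min: 121 ≥ 84 is true
  systolic BP < 201 mmHg: 174 < 201 is true
  NOT current smoker: no → true
  HbA1c ≥ 7.4%: 8.1 ≥ 7.4 is true
Combine:
[1.1.1.1] exactly-one(true, true, false) = false
[1.1.1.2.2] false AND true = false
[1.1.1.2] true → false = false
[1.1.1.3] exactly-one(false, false) = false
[1.1.1] false OR false OR false = false
[1.1] NOT false = true
[1] NOT true = false
[2.1.1.2] false OR false = false
[2.1.1] true OR false = true
[2.1.2] true OR true OR true = true
[2.1.3] true AND true AND false = false
[2.1] true OR true OR false = true
[2] NOT true = false
[root] false → false (antecedent false ⇒ implication holds) = true
Overall: true → enrolled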